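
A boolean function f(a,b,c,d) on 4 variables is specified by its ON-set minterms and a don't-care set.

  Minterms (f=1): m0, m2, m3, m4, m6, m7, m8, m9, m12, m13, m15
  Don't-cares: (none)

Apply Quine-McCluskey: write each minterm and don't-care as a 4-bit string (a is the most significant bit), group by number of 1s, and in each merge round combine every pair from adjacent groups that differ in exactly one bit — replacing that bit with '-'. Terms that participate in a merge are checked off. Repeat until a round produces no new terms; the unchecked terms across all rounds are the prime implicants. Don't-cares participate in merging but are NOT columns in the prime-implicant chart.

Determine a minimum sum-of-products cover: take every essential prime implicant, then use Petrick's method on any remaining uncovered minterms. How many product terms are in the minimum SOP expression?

Round 0: 0000✓ 0010✓ 0011✓ 0100✓ 0110✓ 0111✓ 1000✓ 1001✓ 1100✓ 1101✓ 1111✓
Round 1: -000✓ -100✓ -111 0-00✓ 0-10✓ 0-11✓ 00-0✓ 001-✓ 01-0✓ 011-✓ 1-00✓ 1-01✓ 100-✓ 11-1 110-✓
Round 2: --00 0--0 0-1- 1-0-
PIs = {--00, -111, 0--0, 0-1-, 1-0-, 11-1}
Coverage chart:
  m0: --00,0--0
  m2: 0--0,0-1-
  m3: 0-1- ←essential
  m4: --00,0--0
  m6: 0--0,0-1-
  m7: -111,0-1-
  m8: --00,1-0-
  m9: 1-0- ←essential
  m12: --00,1-0-
  m13: 1-0-,11-1
  m15: -111,11-1
Essential: 0-1-, 1-0-
Petrick residual → --00, -111
Min cover (4 terms): c'd' + bcd + a'c + ac'

4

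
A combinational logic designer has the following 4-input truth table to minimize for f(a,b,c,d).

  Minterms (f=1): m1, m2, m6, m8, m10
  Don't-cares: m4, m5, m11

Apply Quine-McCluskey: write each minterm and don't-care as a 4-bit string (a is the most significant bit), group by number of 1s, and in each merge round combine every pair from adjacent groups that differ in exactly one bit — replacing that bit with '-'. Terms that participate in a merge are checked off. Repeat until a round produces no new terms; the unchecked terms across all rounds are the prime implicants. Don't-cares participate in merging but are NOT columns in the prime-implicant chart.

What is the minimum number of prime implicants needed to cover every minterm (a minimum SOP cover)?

3

size-2^0 implicants → 0001(✓)  0010(✓)  0100(✓)  0101(✓)  0110(✓)  1000(✓)  1010(✓)  1011(✓)
size-2^1 implicants → -010  0-01  0-10  01-0  010-  10-0  101-
Unchecked terms (primes): -010, 0-01, 0-10, 01-0, 010-, 10-0, 101-
Minterm coverage:
  m1 ⊆ 0-01 [E]
  m2 ⊆ -010,0-10
  m6 ⊆ 0-10,01-0
  m8 ⊆ 10-0 [E]
  m10 ⊆ -010,10-0,101-
E = {0-01, 10-0}
Petrick residual → 0-10
Cover = a'c'd + a'cd' + ab'd'  |cover|=3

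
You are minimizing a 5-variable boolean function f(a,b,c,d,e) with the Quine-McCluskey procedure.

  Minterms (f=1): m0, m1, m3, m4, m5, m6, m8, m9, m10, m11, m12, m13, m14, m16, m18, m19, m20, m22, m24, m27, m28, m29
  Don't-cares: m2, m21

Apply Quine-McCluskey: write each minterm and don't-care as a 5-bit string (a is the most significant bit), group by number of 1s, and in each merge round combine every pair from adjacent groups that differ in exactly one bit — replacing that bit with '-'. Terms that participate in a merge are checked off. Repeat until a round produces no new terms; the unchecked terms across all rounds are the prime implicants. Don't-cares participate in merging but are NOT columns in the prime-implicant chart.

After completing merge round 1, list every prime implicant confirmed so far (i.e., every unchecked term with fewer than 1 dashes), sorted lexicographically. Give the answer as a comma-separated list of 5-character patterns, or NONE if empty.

[col 0] 00000*, 00001*, 00010*, 00011*, 00100*, 00101*, 00110*, 01000*, 01001*, 01010*, 01011*, 01100*, 01101*, 01110*, 10000*, 10010*, 10011*, 10100*, 10101*, 10110*, 11000*, 11011*, 11100*, 11101*
[col 1] -0000*, -0010*, -0011*, -0100*, -0101*, -0110*, -1000*, -1011*, -1100*, -1101*, 0-000*, 0-001*, 0-010*, 0-011*, 0-100*, 0-101*, 0-110*, 00-00*, 00-01*, 00-10*, 000-0*, 000-1*, 0000-*, 0001-*, 001-0*, 0010-*, 01-00*, 01-01*, 01-10*, 010-0*, 010-1*, 0100-*, 0101-*, 011-0*, 0110-*, 1-000*, 1-011*, 1-100*, 1-101*, 10-00*, 10-10*, 100-0*, 1001-*, 101-0*, 1010-*, 11-00*, 1110-*
[col 2] --000*, --011, --100*, --101*, -0-00*, -0-10*, -00-0*, -001-, -01-0*, -010-*, -1-00*, -110-*, 0--00*, 0--01*, 0--10*, 0-0-0*, 0-0-1*, 0-00-*, 0-01-*, 0-1-0*, 0-10-*, 00--0*, 00-0-*, 000--*, 01--0*, 01-0-*, 010--*, 1--00*, 1-10-*, 10--0*
[col 3] ---00, --10-, -0--0, 0---0, 0--0-, 0-0--
Prime implicants: ---00, --011, --10-, -0--0, -001-, 0---0, 0--0-, 0-0--

NONE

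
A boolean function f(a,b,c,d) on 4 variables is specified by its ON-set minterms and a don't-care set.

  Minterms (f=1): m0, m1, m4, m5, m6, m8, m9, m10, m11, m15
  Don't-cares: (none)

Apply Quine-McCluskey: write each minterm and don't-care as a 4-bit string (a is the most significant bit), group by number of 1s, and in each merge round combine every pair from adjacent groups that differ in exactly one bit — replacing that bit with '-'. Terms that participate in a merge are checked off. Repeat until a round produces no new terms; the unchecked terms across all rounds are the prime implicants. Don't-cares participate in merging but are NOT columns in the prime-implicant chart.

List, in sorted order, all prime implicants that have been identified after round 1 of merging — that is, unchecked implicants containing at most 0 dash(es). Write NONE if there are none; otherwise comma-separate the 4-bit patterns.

NONE

Round 0: 0000✓ 0001✓ 0100✓ 0101✓ 0110✓ 1000✓ 1001✓ 1010✓ 1011✓ 1111✓
Round 1: -000✓ -001✓ 0-00✓ 0-01✓ 000-✓ 01-0 010-✓ 1-11 10-0✓ 10-1✓ 100-✓ 101-✓
Round 2: -00- 0-0- 10--
PIs = {-00-, 0-0-, 01-0, 1-11, 10--}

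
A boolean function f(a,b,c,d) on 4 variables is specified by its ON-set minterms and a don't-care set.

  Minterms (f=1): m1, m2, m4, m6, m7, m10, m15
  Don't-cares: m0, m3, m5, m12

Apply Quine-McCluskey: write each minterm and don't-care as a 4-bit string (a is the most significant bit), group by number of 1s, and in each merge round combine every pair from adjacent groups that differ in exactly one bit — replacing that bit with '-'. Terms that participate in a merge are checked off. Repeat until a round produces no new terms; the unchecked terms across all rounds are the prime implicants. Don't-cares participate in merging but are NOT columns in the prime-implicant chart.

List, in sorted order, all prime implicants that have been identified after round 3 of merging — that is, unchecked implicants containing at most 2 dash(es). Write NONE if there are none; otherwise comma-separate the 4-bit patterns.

size-2^0 implicants → 0000(✓)  0001(✓)  0010(✓)  0011(✓)  0100(✓)  0101(✓)  0110(✓)  0111(✓)  1010(✓)  1100(✓)  1111(✓)
size-2^1 implicants → -010  -100  -111  0-00(✓)  0-01(✓)  0-10(✓)  0-11(✓)  00-0(✓)  00-1(✓)  000-(✓)  001-(✓)  01-0(✓)  01-1(✓)  010-(✓)  011-(✓)
size-2^2 implicants → 0--0(✓)  0--1(✓)  0-0-(✓)  0-1-(✓)  00--(✓)  01--(✓)
size-2^3 implicants → 0---
Unchecked terms (primes): -010, -100, -111, 0---

-010, -100, -111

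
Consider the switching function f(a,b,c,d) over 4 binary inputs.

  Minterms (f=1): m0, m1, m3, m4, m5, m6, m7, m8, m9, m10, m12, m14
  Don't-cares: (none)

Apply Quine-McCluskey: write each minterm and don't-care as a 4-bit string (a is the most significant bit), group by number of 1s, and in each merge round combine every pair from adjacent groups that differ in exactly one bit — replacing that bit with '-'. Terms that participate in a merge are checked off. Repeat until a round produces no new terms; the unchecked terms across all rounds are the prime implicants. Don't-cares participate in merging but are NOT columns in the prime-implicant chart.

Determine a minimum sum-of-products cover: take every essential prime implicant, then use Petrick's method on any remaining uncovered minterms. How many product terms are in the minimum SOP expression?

4

size-2^0 implicants → 0000(✓)  0001(✓)  0011(✓)  0100(✓)  0101(✓)  0110(✓)  0111(✓)  1000(✓)  1001(✓)  1010(✓)  1100(✓)  1110(✓)
size-2^1 implicants → -000(✓)  -001(✓)  -100(✓)  -110(✓)  0-00(✓)  0-01(✓)  0-11(✓)  00-1(✓)  000-(✓)  01-0(✓)  01-1(✓)  010-(✓)  011-(✓)  1-00(✓)  1-10(✓)  10-0(✓)  100-(✓)  11-0(✓)
size-2^2 implicants → --00  -00-  -1-0  0--1  0-0-  01--  1--0
Unchecked terms (primes): --00, -00-, -1-0, 0--1, 0-0-, 01--, 1--0
Minterm coverage:
  m0 ⊆ --00,-00-,0-0-
  m1 ⊆ -00-,0--1,0-0-
  m3 ⊆ 0--1 [E]
  m4 ⊆ --00,-1-0,0-0-,01--
  m5 ⊆ 0--1,0-0-,01--
  m6 ⊆ -1-0,01--
  m7 ⊆ 0--1,01--
  m8 ⊆ --00,-00-,1--0
  m9 ⊆ -00- [E]
  m10 ⊆ 1--0 [E]
  m12 ⊆ --00,-1-0,1--0
  m14 ⊆ -1-0,1--0
E = {-00-, 0--1, 1--0}
Petrick residual → -1-0
Cover = b'c' + bd' + a'd + ad'  |cover|=4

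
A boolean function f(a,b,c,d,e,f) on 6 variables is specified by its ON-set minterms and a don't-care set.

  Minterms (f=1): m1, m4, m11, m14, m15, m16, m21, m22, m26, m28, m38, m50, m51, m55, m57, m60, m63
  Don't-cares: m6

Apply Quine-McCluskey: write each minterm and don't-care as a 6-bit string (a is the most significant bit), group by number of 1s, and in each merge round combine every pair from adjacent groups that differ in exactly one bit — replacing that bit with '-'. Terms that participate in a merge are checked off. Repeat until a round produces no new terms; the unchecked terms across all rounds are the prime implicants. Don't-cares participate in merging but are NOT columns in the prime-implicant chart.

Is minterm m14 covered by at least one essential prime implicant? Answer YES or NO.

size-2^0 implicants → 000001  000100(✓)  000110(✓)  001011(✓)  001110(✓)  001111(✓)  010000  010101  010110(✓)  011010  011100(✓)  100110(✓)  110010(✓)  110011(✓)  110111(✓)  111001  111100(✓)  111111(✓)
size-2^1 implicants → -00110  -11100  0-0110  00-110  0001-0  001-11  00111-  11-111  110-11  11001-
Unchecked terms (primes): -00110, -11100, 0-0110, 00-110, 000001, 0001-0, 001-11, 00111-, 010000, 010101, 011010, 11-111, 110-11, 11001-, 111001
Minterm coverage:
  m1 ⊆ 000001 [E]
  m4 ⊆ 0001-0 [E]
  m11 ⊆ 001-11 [E]
  m14 ⊆ 00-110,00111-
  m15 ⊆ 001-11,00111-
  m16 ⊆ 010000 [E]
  m21 ⊆ 010101 [E]
  m22 ⊆ 0-0110 [E]
  m26 ⊆ 011010 [E]
  m28 ⊆ -11100 [E]
  m38 ⊆ -00110 [E]
  m50 ⊆ 11001- [E]
  m51 ⊆ 110-11,11001-
  m55 ⊆ 11-111,110-11
  m57 ⊆ 111001 [E]
  m60 ⊆ -11100 [E]
  m63 ⊆ 11-111 [E]
E = {-00110, -11100, 0-0110, 000001, 0001-0, 001-11, 010000, 010101, 011010, 11-111, 11001-, 111001}

NO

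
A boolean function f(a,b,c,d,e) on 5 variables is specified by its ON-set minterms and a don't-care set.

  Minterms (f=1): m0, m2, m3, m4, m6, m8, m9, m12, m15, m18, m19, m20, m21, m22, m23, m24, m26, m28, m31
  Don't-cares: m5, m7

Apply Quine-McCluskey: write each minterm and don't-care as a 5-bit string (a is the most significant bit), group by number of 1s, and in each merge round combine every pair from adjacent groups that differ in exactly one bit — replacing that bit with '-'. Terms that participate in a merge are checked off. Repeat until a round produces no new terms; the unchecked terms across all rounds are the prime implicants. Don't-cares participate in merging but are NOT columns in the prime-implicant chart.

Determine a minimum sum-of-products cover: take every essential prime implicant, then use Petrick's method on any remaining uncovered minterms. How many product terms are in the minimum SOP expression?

7

Round 0: 00000✓ 00010✓ 00011✓ 00100✓ 00101✓ 00110✓ 00111✓ 01000✓ 01001✓ 01100✓ 01111✓ 10010✓ 10011✓ 10100✓ 10101✓ 10110✓ 10111✓ 11000✓ 11010✓ 11100✓ 11111✓
Round 1: -0010✓ -0011✓ -0100✓ -0101✓ -0110✓ -0111✓ -1000✓ -1100✓ -1111✓ 0-000✓ 0-100✓ 0-111✓ 00-00✓ 00-10✓ 00-11✓ 000-0✓ 0001-✓ 001-0✓ 001-1✓ 0010-✓ 0011-✓ 01-00✓ 0100- 1-010 1-100✓ 1-111✓ 10-10✓ 10-11✓ 1001-✓ 101-0✓ 101-1✓ 1010-✓ 1011-✓ 11-00✓ 110-0
Round 2: --100 --111 -0-10✓ -0-11✓ -001-✓ -01-0✓ -01-1✓ -010-✓ -011-✓ -1-00 0--00 00--0 00-1-✓ 001--✓ 10-1-✓ 101--✓
Round 3: -0-1- -01--
PIs = {--100, --111, -0-1-, -01--, -1-00, 0--00, 00--0, 0100-, 1-010, 110-0}
Coverage chart:
  m0: 0--00,00--0
  m2: -0-1-,00--0
  m3: -0-1- ←essential
  m4: --100,-01--,0--00,00--0
  m6: -0-1-,-01--,00--0
  m8: -1-00,0--00,0100-
  m9: 0100- ←essential
  m12: --100,-1-00,0--00
  m15: --111 ←essential
  m18: -0-1-,1-010
  m19: -0-1- ←essential
  m20: --100,-01--
  m21: -01-- ←essential
  m22: -0-1-,-01--
  m23: --111,-0-1-,-01--
  m24: -1-00,110-0
  m26: 1-010,110-0
  m28: --100,-1-00
  m31: --111 ←essential
Essential: --111, -0-1-, -01--, 0100-
Petrick residual → --100, 0--00, 110-0
Min cover (7 terms): cd'e' + cde + b'd + b'c + a'd'e' + a'bc'd' + abc'e'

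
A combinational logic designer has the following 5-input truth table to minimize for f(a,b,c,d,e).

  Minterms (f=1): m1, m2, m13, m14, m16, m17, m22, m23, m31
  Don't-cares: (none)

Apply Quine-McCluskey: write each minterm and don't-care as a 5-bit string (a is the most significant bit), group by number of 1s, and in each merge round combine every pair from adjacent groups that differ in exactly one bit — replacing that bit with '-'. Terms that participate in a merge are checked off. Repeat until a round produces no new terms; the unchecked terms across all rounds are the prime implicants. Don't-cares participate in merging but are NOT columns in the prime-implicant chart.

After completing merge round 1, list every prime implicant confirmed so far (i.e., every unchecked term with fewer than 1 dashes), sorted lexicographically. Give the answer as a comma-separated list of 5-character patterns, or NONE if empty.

size-2^0 implicants → 00001(✓)  00010  01101  01110  10000(✓)  10001(✓)  10110(✓)  10111(✓)  11111(✓)
size-2^1 implicants → -0001  1-111  1000-  1011-
Unchecked terms (primes): -0001, 00010, 01101, 01110, 1-111, 1000-, 1011-

00010, 01101, 01110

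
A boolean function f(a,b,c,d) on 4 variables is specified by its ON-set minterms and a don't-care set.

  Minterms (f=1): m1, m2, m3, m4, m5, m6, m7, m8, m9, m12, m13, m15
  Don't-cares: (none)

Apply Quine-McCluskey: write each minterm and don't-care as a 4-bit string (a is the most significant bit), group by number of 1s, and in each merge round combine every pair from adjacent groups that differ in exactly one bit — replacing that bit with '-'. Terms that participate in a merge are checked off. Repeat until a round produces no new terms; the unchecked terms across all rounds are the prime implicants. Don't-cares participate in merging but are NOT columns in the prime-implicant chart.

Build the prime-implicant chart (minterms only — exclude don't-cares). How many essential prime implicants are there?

3

size-2^0 implicants → 0001(✓)  0010(✓)  0011(✓)  0100(✓)  0101(✓)  0110(✓)  0111(✓)  1000(✓)  1001(✓)  1100(✓)  1101(✓)  1111(✓)
size-2^1 implicants → -001(✓)  -100(✓)  -101(✓)  -111(✓)  0-01(✓)  0-10(✓)  0-11(✓)  00-1(✓)  001-(✓)  01-0(✓)  01-1(✓)  010-(✓)  011-(✓)  1-00(✓)  1-01(✓)  100-(✓)  11-1(✓)  110-(✓)
size-2^2 implicants → --01  -1-1  -10-  0--1  0-1-  01--  1-0-
Unchecked terms (primes): --01, -1-1, -10-, 0--1, 0-1-, 01--, 1-0-
Minterm coverage:
  m1 ⊆ --01,0--1
  m2 ⊆ 0-1- [E]
  m3 ⊆ 0--1,0-1-
  m4 ⊆ -10-,01--
  m5 ⊆ --01,-1-1,-10-,0--1,01--
  m6 ⊆ 0-1-,01--
  m7 ⊆ -1-1,0--1,0-1-,01--
  m8 ⊆ 1-0- [E]
  m9 ⊆ --01,1-0-
  m12 ⊆ -10-,1-0-
  m13 ⊆ --01,-1-1,-10-,1-0-
  m15 ⊆ -1-1 [E]
E = {-1-1, 0-1-, 1-0-}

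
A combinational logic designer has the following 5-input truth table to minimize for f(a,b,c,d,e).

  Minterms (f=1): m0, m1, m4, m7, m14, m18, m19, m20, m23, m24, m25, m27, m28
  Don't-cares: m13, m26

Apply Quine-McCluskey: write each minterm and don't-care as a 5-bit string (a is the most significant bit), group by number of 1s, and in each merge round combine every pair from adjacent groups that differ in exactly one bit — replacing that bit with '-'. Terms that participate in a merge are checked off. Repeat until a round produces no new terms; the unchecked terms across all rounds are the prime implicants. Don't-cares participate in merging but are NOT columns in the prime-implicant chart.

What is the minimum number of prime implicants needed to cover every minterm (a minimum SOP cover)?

[col 0] 00000*, 00001*, 00100*, 00111*, 01101, 01110, 10010*, 10011*, 10100*, 10111*, 11000*, 11001*, 11010*, 11011*, 11100*
[col 1] -0100, -0111, 00-00, 0000-, 1-010*, 1-011*, 1-100, 10-11, 1001-*, 11-00, 110-0*, 110-1*, 1100-*, 1101-*
[col 2] 1-01-, 110--
Prime implicants: -0100, -0111, 00-00, 0000-, 01101, 01110, 1-01-, 1-100, 10-11, 11-00, 110--
PI chart (minterm → PIs covering it):
  0 | 00-00,0000-
  1 | 0000-  (sole → essential)
  4 | -0100,00-00
  7 | -0111  (sole → essential)
  14 | 01110  (sole → essential)
  18 | 1-01-  (sole → essential)
  19 | 1-01-,10-11
  20 | -0100,1-100
  23 | -0111,10-11
  24 | 11-00,110--
  25 | 110--  (sole → essential)
  27 | 1-01-,110--
  28 | 1-100,11-00
Essential prime implicants: -0111, 0000-, 01110, 1-01-, 110--
Petrick residual → -0100, 1-100
Minimum SOP uses 7 PIs: b'cd'e' + b'cde + a'b'c'd' + a'bcde' + ac'd + acd'e' + abc'

7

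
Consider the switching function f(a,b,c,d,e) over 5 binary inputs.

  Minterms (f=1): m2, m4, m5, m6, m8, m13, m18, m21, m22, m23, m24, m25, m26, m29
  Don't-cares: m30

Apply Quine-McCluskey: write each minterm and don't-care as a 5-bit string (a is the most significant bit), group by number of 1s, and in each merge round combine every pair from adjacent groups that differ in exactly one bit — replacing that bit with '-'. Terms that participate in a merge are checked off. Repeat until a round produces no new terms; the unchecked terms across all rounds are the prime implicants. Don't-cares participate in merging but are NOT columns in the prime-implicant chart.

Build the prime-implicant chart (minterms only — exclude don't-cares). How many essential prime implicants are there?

3

Round 0: 00010✓ 00100✓ 00101✓ 00110✓ 01000✓ 01101✓ 10010✓ 10101✓ 10110✓ 10111✓ 11000✓ 11001✓ 11010✓ 11101✓ 11110✓
Round 1: -0010✓ -0101✓ -0110✓ -1000 -1101✓ 0-101✓ 00-10✓ 001-0 0010- 1-010✓ 1-101✓ 1-110✓ 10-10✓ 101-1 1011- 11-01 11-10✓ 110-0 1100-
Round 2: --101 -0-10 1--10
PIs = {--101, -0-10, -1000, 001-0, 0010-, 1--10, 101-1, 1011-, 11-01, 110-0, 1100-}
Coverage chart:
  m2: -0-10 ←essential
  m4: 001-0,0010-
  m5: --101,0010-
  m6: -0-10,001-0
  m8: -1000 ←essential
  m13: --101 ←essential
  m18: -0-10,1--10
  m21: --101,101-1
  m22: -0-10,1--10,1011-
  m23: 101-1,1011-
  m24: -1000,110-0,1100-
  m25: 11-01,1100-
  m26: 1--10,110-0
  m29: --101,11-01
Essential: --101, -0-10, -1000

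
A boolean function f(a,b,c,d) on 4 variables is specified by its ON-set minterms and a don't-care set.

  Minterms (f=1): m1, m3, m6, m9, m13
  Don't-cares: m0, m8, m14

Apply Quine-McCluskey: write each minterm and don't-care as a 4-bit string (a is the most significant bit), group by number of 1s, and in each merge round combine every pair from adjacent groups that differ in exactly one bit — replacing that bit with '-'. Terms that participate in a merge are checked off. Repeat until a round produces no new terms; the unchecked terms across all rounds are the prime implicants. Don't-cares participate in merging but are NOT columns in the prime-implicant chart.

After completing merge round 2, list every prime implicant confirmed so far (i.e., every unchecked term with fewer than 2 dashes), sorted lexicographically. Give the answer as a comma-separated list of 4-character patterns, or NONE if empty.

-110, 00-1, 1-01

[col 0] 0000*, 0001*, 0011*, 0110*, 1000*, 1001*, 1101*, 1110*
[col 1] -000*, -001*, -110, 00-1, 000-*, 1-01, 100-*
[col 2] -00-
Prime implicants: -00-, -110, 00-1, 1-01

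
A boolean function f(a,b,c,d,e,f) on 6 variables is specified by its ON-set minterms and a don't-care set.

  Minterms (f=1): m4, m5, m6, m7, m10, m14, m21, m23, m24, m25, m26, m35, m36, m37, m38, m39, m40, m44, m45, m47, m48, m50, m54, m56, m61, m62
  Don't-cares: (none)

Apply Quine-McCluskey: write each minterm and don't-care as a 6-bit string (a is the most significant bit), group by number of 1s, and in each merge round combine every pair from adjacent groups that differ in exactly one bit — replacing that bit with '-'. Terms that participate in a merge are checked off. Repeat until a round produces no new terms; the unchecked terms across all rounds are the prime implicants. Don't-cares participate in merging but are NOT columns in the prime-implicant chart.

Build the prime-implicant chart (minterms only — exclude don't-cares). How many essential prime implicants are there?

7

size-2^0 implicants → 000100(✓)  000101(✓)  000110(✓)  000111(✓)  001010(✓)  001110(✓)  010101(✓)  010111(✓)  011000(✓)  011001(✓)  011010(✓)  100011(✓)  100100(✓)  100101(✓)  100110(✓)  100111(✓)  101000(✓)  101100(✓)  101101(✓)  101111(✓)  110000(✓)  110010(✓)  110110(✓)  111000(✓)  111101(✓)  111110(✓)
size-2^1 implicants → -00100(✓)  -00101(✓)  -00110(✓)  -00111(✓)  -11000  0-0101(✓)  0-0111(✓)  0-1010  00-110  0001-0(✓)  0001-1(✓)  00010-(✓)  00011-(✓)  001-10  0101-1(✓)  0110-0  01100-  1-0110  1-1000  1-1101  10-100(✓)  10-101(✓)  10-111(✓)  100-11  1001-0(✓)  1001-1(✓)  10010-(✓)  10011-(✓)  101-00  1011-1(✓)  10110-(✓)  11-000  11-110  110-10  1100-0
size-2^2 implicants → -001-0(✓)  -001-1(✓)  -0010-(✓)  -0011-(✓)  0-01-1  0001--(✓)  10-1-1  10-10-  1001--(✓)
size-2^3 implicants → -001--
Unchecked terms (primes): -001--, -11000, 0-01-1, 0-1010, 00-110, 001-10, 0110-0, 01100-, 1-0110, 1-1000, 1-1101, 10-1-1, 10-10-, 100-11, 101-00, 11-000, 11-110, 110-10, 1100-0
Minterm coverage:
  m4 ⊆ -001-- [E]
  m5 ⊆ -001--,0-01-1
  m6 ⊆ -001--,00-110
  m7 ⊆ -001--,0-01-1
  m10 ⊆ 0-1010,001-10
  m14 ⊆ 00-110,001-10
  m21 ⊆ 0-01-1 [E]
  m23 ⊆ 0-01-1 [E]
  m24 ⊆ -11000,0110-0,01100-
  m25 ⊆ 01100- [E]
  m26 ⊆ 0-1010,0110-0
  m35 ⊆ 100-11 [E]
  m36 ⊆ -001--,10-10-
  m37 ⊆ -001--,10-1-1,10-10-
  m38 ⊆ -001--,1-0110
  m39 ⊆ -001--,10-1-1,100-11
  m40 ⊆ 1-1000,101-00
  m44 ⊆ 10-10-,101-00
  m45 ⊆ 1-1101,10-1-1,10-10-
  m47 ⊆ 10-1-1 [E]
  m48 ⊆ 11-000,1100-0
  m50 ⊆ 110-10,1100-0
  m54 ⊆ 1-0110,11-110,110-10
  m56 ⊆ -11000,1-1000,11-000
  m61 ⊆ 1-1101 [E]
  m62 ⊆ 11-110 [E]
E = {-001--, 0-01-1, 01100-, 1-1101, 10-1-1, 100-11, 11-110}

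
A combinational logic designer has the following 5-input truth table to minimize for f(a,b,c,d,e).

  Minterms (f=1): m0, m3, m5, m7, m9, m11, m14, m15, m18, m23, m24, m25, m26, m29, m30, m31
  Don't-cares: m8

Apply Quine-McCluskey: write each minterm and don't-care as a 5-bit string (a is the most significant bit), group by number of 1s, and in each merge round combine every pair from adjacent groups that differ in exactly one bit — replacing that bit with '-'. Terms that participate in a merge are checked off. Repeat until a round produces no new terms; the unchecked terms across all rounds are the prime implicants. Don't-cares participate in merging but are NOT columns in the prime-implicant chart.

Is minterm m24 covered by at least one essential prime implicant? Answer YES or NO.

NO

[col 0] 00000*, 00011*, 00101*, 00111*, 01000*, 01001*, 01011*, 01110*, 01111*, 10010*, 10111*, 11000*, 11001*, 11010*, 11101*, 11110*, 11111*
[col 1] -0111*, -1000*, -1001*, -1110*, -1111*, 0-000, 0-011*, 0-111*, 00-11*, 001-1, 01-11*, 010-1, 0100-*, 0111-*, 1-010, 1-111*, 11-01, 11-10, 110-0, 1100-*, 111-1, 1111-*
[col 2] --111, -100-, -111-, 0--11
Prime implicants: --111, -100-, -111-, 0--11, 0-000, 001-1, 010-1, 1-010, 11-01, 11-10, 110-0, 111-1
PI chart (minterm → PIs covering it):
  0 | 0-000  (sole → essential)
  3 | 0--11  (sole → essential)
  5 | 001-1  (sole → essential)
  7 | --111,0--11,001-1
  9 | -100-,010-1
  11 | 0--11,010-1
  14 | -111-  (sole → essential)
  15 | --111,-111-,0--11
  18 | 1-010  (sole → essential)
  23 | --111  (sole → essential)
  24 | -100-,110-0
  25 | -100-,11-01
  26 | 1-010,11-10,110-0
  29 | 11-01,111-1
  30 | -111-,11-10
  31 | --111,-111-,111-1
Essential prime implicants: --111, -111-, 0--11, 0-000, 001-1, 1-010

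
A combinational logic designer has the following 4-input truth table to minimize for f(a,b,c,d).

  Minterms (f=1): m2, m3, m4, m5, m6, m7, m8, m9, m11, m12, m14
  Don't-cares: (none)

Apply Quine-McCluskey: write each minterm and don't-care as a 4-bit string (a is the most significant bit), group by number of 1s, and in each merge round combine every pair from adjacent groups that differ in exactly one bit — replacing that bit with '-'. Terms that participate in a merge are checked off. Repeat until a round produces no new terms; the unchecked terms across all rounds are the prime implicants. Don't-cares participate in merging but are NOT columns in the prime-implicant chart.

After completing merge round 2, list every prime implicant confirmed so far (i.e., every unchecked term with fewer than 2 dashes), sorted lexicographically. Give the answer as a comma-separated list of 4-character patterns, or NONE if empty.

Round 0: 0010✓ 0011✓ 0100✓ 0101✓ 0110✓ 0111✓ 1000✓ 1001✓ 1011✓ 1100✓ 1110✓
Round 1: -011 -100✓ -110✓ 0-10✓ 0-11✓ 001-✓ 01-0✓ 01-1✓ 010-✓ 011-✓ 1-00 10-1 100- 11-0✓
Round 2: -1-0 0-1- 01--
PIs = {-011, -1-0, 0-1-, 01--, 1-00, 10-1, 100-}

-011, 1-00, 10-1, 100-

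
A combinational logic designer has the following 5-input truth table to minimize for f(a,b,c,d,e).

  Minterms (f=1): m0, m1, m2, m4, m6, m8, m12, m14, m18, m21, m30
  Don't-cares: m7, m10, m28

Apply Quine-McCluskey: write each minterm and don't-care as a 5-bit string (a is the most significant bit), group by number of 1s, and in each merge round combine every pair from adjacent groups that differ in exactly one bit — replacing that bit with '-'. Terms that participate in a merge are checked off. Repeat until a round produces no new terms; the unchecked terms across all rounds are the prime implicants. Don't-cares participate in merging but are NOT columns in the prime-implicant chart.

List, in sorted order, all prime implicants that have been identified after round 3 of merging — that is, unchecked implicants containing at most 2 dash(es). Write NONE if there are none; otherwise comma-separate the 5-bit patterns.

size-2^0 implicants → 00000(✓)  00001(✓)  00010(✓)  00100(✓)  00110(✓)  00111(✓)  01000(✓)  01010(✓)  01100(✓)  01110(✓)  10010(✓)  10101  11100(✓)  11110(✓)
size-2^1 implicants → -0010  -1100(✓)  -1110(✓)  0-000(✓)  0-010(✓)  0-100(✓)  0-110(✓)  00-00(✓)  00-10(✓)  000-0(✓)  0000-  001-0(✓)  0011-  01-00(✓)  01-10(✓)  010-0(✓)  011-0(✓)  111-0(✓)
size-2^2 implicants → -11-0  0--00(✓)  0--10(✓)  0-0-0(✓)  0-1-0(✓)  00--0(✓)  01--0(✓)
size-2^3 implicants → 0---0
Unchecked terms (primes): -0010, -11-0, 0---0, 0000-, 0011-, 10101

-0010, -11-0, 0000-, 0011-, 10101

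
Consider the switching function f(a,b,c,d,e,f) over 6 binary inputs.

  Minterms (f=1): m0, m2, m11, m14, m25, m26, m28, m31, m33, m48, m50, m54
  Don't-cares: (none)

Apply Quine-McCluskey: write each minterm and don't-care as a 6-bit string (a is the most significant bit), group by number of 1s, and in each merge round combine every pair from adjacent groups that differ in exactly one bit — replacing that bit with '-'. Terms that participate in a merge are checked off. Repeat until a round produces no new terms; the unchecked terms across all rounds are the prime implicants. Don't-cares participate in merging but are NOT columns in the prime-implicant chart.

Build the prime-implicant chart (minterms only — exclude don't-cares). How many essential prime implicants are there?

10

Round 0: 000000✓ 000010✓ 001011 001110 011001 011010 011100 011111 100001 110000✓ 110010✓ 110110✓
Round 1: 0000-0 110-10 1100-0
PIs = {0000-0, 001011, 001110, 011001, 011010, 011100, 011111, 100001, 110-10, 1100-0}
Coverage chart:
  m0: 0000-0 ←essential
  m2: 0000-0 ←essential
  m11: 001011 ←essential
  m14: 001110 ←essential
  m25: 011001 ←essential
  m26: 011010 ←essential
  m28: 011100 ←essential
  m31: 011111 ←essential
  m33: 100001 ←essential
  m48: 1100-0 ←essential
  m50: 110-10,1100-0
  m54: 110-10 ←essential
Essential: 0000-0, 001011, 001110, 011001, 011010, 011100, 011111, 100001, 110-10, 1100-0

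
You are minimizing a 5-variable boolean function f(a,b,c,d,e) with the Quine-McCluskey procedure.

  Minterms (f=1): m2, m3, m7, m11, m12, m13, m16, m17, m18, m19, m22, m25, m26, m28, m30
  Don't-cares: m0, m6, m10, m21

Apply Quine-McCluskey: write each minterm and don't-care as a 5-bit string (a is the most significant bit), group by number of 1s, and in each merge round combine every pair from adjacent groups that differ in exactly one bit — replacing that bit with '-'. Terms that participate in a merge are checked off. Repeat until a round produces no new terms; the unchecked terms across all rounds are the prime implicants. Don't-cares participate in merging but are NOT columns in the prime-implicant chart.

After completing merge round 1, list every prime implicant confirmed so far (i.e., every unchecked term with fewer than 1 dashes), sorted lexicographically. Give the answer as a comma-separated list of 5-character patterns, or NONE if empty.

NONE

Round 0: 00000✓ 00010✓ 00011✓ 00110✓ 00111✓ 01010✓ 01011✓ 01100✓ 01101✓ 10000✓ 10001✓ 10010✓ 10011✓ 10101✓ 10110✓ 11001✓ 11010✓ 11100✓ 11110✓
Round 1: -0000✓ -0010✓ -0011✓ -0110✓ -1010✓ -1100 0-010✓ 0-011✓ 00-10✓ 00-11✓ 000-0✓ 0001-✓ 0011-✓ 0101-✓ 0110- 1-001 1-010✓ 1-110✓ 10-01 10-10✓ 100-0✓ 100-1✓ 1000-✓ 1001-✓ 11-10✓ 111-0
Round 2: --010 -0-10 -00-0 -001- 0-01- 00-1- 1--10 100--
PIs = {--010, -0-10, -00-0, -001-, -1100, 0-01-, 00-1-, 0110-, 1--10, 1-001, 10-01, 100--, 111-0}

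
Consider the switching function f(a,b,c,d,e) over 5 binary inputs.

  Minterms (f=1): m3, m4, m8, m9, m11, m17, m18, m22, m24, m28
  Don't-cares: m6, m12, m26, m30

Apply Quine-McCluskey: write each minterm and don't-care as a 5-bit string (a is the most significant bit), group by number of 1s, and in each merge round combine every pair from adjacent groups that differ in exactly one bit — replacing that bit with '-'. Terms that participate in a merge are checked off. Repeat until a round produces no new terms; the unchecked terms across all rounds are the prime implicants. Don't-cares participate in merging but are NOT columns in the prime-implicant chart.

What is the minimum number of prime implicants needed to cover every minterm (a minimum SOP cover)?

6

Round 0: 00011✓ 00100✓ 00110✓ 01000✓ 01001✓ 01011✓ 01100✓ 10001 10010✓ 10110✓ 11000✓ 11010✓ 11100✓ 11110✓
Round 1: -0110 -1000✓ -1100✓ 0-011 0-100 001-0 01-00✓ 010-1 0100- 1-010✓ 1-110✓ 10-10✓ 11-00✓ 11-10✓ 110-0✓ 111-0✓
Round 2: -1-00 1--10 11--0
PIs = {-0110, -1-00, 0-011, 0-100, 001-0, 010-1, 0100-, 1--10, 10001, 11--0}
Coverage chart:
  m3: 0-011 ←essential
  m4: 0-100,001-0
  m8: -1-00,0100-
  m9: 010-1,0100-
  m11: 0-011,010-1
  m17: 10001 ←essential
  m18: 1--10 ←essential
  m22: -0110,1--10
  m24: -1-00,11--0
  m28: -1-00,11--0
Essential: 0-011, 1--10, 10001
Petrick residual → -1-00, 0-100, 010-1
Min cover (6 terms): bd'e' + a'c'de + a'cd'e' + a'bc'e + ade' + ab'c'd'e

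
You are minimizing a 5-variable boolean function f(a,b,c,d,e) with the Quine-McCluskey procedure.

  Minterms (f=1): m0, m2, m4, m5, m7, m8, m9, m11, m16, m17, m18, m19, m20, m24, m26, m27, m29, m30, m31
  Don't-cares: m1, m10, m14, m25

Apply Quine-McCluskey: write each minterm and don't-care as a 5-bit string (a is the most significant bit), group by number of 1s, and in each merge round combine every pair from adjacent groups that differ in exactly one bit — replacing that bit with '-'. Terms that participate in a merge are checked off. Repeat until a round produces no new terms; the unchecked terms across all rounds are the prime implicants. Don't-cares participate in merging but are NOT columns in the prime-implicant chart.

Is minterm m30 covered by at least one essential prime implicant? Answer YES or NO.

NO

Round 0: 00000✓ 00001✓ 00010✓ 00100✓ 00101✓ 00111✓ 01000✓ 01001✓ 01010✓ 01011✓ 01110✓ 10000✓ 10001✓ 10010✓ 10011✓ 10100✓ 11000✓ 11001✓ 11010✓ 11011✓ 11101✓ 11110✓ 11111✓
Round 1: -0000✓ -0001✓ -0010✓ -0100✓ -1000✓ -1001✓ -1010✓ -1011✓ -1110✓ 0-000✓ 0-001✓ 0-010✓ 00-00✓ 00-01✓ 000-0✓ 0000-✓ 001-1 0010-✓ 01-10✓ 010-0✓ 010-1✓ 0100-✓ 0101-✓ 1-000✓ 1-001✓ 1-010✓ 1-011✓ 10-00✓ 100-0✓ 100-1✓ 1000-✓ 1001-✓ 11-01✓ 11-10✓ 11-11✓ 110-0✓ 110-1✓ 1100-✓ 1101-✓ 111-1✓ 1111-✓
Round 2: --000✓ --001✓ --010✓ -0-00 -00-0✓ -000-✓ -1-10 -10-0✓ -10-1✓ -100-✓ -101-✓ 0-0-0✓ 0-00-✓ 00-0- 010--✓ 1-0-0✓ 1-0-1✓ 1-00-✓ 1-01-✓ 100--✓ 11--1 11-1- 110--✓
Round 3: --0-0 --00- -10-- 1-0--
PIs = {--0-0, --00-, -0-00, -1-10, -10--, 00-0-, 001-1, 1-0--, 11--1, 11-1-}
Coverage chart:
  m0: --0-0,--00-,-0-00,00-0-
  m2: --0-0 ←essential
  m4: -0-00,00-0-
  m5: 00-0-,001-1
  m7: 001-1 ←essential
  m8: --0-0,--00-,-10--
  m9: --00-,-10--
  m11: -10-- ←essential
  m16: --0-0,--00-,-0-00,1-0--
  m17: --00-,1-0--
  m18: --0-0,1-0--
  m19: 1-0-- ←essential
  m20: -0-00 ←essential
  m24: --0-0,--00-,-10--,1-0--
  m26: --0-0,-1-10,-10--,1-0--,11-1-
  m27: -10--,1-0--,11--1,11-1-
  m29: 11--1 ←essential
  m30: -1-10,11-1-
  m31: 11--1,11-1-
Essential: --0-0, -0-00, -10--, 001-1, 1-0--, 11--1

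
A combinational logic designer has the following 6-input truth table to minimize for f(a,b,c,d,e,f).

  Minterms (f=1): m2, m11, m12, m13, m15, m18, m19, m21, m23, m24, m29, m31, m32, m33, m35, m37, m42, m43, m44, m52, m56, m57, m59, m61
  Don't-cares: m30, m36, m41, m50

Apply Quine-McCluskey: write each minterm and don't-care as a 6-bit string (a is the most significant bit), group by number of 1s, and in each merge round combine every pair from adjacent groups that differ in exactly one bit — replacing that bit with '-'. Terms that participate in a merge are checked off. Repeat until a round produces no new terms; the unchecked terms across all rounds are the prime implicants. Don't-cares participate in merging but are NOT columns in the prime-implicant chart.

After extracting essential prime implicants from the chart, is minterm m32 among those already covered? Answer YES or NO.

Round 0: 000010✓ 001011✓ 001100✓ 001101✓ 001111✓ 010010✓ 010011✓ 010101✓ 010111✓ 011000✓ 011101✓ 011110✓ 011111✓ 100000✓ 100001✓ 100011✓ 100100✓ 100101✓ 101001✓ 101010✓ 101011✓ 101100✓ 110010✓ 110100✓ 111000✓ 111001✓ 111011✓ 111101✓
Round 1: -01011 -01100 -10010 -11000 -11101 0-0010 0-1101✓ 0-1111✓ 001-11 0011-1✓ 00110- 01-101✓ 01-111✓ 010-11 01001- 0101-1✓ 0111-1✓ 01111- 1-0100 1-1001✓ 1-1011✓ 10-001✓ 10-011✓ 10-100 100-00✓ 100-01✓ 1000-1✓ 10000-✓ 10010-✓ 1010-1✓ 10101- 111-01 1110-1✓ 11100-
Round 2: 0-11-1 01-1-1 1-10-1 10-0-1 100-0-
PIs = {-01011, -01100, -10010, -11000, -11101, 0-0010, 0-11-1, 001-11, 00110-, 01-1-1, 010-11, 01001-, 01111-, 1-0100, 1-10-1, 10-0-1, 10-100, 100-0-, 10101-, 111-01, 11100-}
Coverage chart:
  m2: 0-0010 ←essential
  m11: -01011,001-11
  m12: -01100,00110-
  m13: 0-11-1,00110-
  m15: 0-11-1,001-11
  m18: -10010,0-0010,01001-
  m19: 010-11,01001-
  m21: 01-1-1 ←essential
  m23: 01-1-1,010-11
  m24: -11000 ←essential
  m29: -11101,0-11-1,01-1-1
  m31: 0-11-1,01-1-1,01111-
  m32: 100-0- ←essential
  m33: 10-0-1,100-0-
  m35: 10-0-1 ←essential
  m37: 100-0- ←essential
  m42: 10101- ←essential
  m43: -01011,1-10-1,10-0-1,10101-
  m44: -01100,10-100
  m52: 1-0100 ←essential
  m56: -11000,11100-
  m57: 1-10-1,111-01,11100-
  m59: 1-10-1 ←essential
  m61: -11101,111-01
Essential: -11000, 0-0010, 01-1-1, 1-0100, 1-10-1, 10-0-1, 100-0-, 10101-

YES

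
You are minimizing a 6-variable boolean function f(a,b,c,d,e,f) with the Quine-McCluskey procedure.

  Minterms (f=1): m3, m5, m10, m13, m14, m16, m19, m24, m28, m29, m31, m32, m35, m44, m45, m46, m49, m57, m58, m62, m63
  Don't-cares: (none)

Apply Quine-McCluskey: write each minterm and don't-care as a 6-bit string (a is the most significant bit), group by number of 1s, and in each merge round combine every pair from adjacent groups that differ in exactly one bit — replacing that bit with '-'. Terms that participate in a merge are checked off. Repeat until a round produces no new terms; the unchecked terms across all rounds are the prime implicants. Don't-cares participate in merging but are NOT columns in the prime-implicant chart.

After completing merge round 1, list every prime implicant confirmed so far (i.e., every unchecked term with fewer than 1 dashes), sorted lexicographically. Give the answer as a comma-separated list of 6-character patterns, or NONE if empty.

100000

Round 0: 000011✓ 000101✓ 001010✓ 001101✓ 001110✓ 010000✓ 010011✓ 011000✓ 011100✓ 011101✓ 011111✓ 100000 100011✓ 101100✓ 101101✓ 101110✓ 110001✓ 111001✓ 111010✓ 111110✓ 111111✓
Round 1: -00011 -01101 -01110 -11111 0-0011 0-1101 00-101 001-10 01-000 011-00 0111-1 01110- 1-1110 1011-0 10110- 11-001 111-10 11111-
PIs = {-00011, -01101, -01110, -11111, 0-0011, 0-1101, 00-101, 001-10, 01-000, 011-00, 0111-1, 01110-, 1-1110, 100000, 1011-0, 10110-, 11-001, 111-10, 11111-}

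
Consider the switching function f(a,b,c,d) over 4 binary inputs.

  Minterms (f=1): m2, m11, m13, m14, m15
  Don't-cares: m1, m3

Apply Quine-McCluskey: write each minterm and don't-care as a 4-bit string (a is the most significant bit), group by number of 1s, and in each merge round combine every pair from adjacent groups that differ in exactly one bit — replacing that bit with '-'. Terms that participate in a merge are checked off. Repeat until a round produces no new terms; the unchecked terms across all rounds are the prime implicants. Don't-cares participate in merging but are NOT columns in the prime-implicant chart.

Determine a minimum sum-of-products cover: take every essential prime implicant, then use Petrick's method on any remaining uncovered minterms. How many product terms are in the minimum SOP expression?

size-2^0 implicants → 0001(✓)  0010(✓)  0011(✓)  1011(✓)  1101(✓)  1110(✓)  1111(✓)
size-2^1 implicants → -011  00-1  001-  1-11  11-1  111-
Unchecked terms (primes): -011, 00-1, 001-, 1-11, 11-1, 111-
Minterm coverage:
  m2 ⊆ 001- [E]
  m11 ⊆ -011,1-11
  m13 ⊆ 11-1 [E]
  m14 ⊆ 111- [E]
  m15 ⊆ 1-11,11-1,111-
E = {001-, 11-1, 111-}
Petrick residual → -011
Cover = b'cd + a'b'c + abd + abc  |cover|=4

4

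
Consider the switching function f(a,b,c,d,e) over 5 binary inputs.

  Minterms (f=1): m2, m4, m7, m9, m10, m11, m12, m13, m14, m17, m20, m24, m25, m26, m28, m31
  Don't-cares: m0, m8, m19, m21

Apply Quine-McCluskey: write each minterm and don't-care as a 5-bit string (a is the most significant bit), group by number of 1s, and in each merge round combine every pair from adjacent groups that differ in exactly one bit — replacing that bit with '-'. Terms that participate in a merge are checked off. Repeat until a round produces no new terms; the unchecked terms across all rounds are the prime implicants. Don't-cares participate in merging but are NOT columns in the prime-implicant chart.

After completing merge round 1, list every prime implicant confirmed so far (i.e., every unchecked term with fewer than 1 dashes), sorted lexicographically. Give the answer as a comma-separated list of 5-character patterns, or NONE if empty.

Round 0: 00000✓ 00010✓ 00100✓ 00111 01000✓ 01001✓ 01010✓ 01011✓ 01100✓ 01101✓ 01110✓ 10001✓ 10011✓ 10100✓ 10101✓ 11000✓ 11001✓ 11010✓ 11100✓ 11111
Round 1: -0100✓ -1000✓ -1001✓ -1010✓ -1100✓ 0-000✓ 0-010✓ 0-100✓ 00-00✓ 000-0✓ 01-00✓ 01-01✓ 01-10✓ 010-0✓ 010-1✓ 0100-✓ 0101-✓ 011-0✓ 0110-✓ 1-001 1-100✓ 10-01 100-1 1010- 11-00✓ 110-0✓ 1100-✓
Round 2: --100 -1-00 -10-0 -100- 0--00 0-0-0 01--0 01-0- 010--
PIs = {--100, -1-00, -10-0, -100-, 0--00, 0-0-0, 00111, 01--0, 01-0-, 010--, 1-001, 10-01, 100-1, 1010-, 11111}

00111, 11111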